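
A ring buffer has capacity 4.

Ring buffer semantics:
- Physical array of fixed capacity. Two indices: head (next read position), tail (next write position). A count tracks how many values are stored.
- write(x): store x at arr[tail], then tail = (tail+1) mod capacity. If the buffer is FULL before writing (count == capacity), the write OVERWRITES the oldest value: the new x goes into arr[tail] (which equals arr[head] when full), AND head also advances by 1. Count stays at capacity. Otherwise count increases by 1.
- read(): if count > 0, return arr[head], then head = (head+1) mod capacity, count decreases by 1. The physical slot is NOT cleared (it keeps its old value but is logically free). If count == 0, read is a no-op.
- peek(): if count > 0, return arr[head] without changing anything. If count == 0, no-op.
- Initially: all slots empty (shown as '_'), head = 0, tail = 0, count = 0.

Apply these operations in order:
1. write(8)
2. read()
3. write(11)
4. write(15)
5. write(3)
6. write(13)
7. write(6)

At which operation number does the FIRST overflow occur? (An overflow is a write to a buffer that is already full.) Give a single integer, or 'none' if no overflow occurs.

After op 1 (write(8)): arr=[8 _ _ _] head=0 tail=1 count=1
After op 2 (read()): arr=[8 _ _ _] head=1 tail=1 count=0
After op 3 (write(11)): arr=[8 11 _ _] head=1 tail=2 count=1
After op 4 (write(15)): arr=[8 11 15 _] head=1 tail=3 count=2
After op 5 (write(3)): arr=[8 11 15 3] head=1 tail=0 count=3
After op 6 (write(13)): arr=[13 11 15 3] head=1 tail=1 count=4
After op 7 (write(6)): arr=[13 6 15 3] head=2 tail=2 count=4

Answer: 7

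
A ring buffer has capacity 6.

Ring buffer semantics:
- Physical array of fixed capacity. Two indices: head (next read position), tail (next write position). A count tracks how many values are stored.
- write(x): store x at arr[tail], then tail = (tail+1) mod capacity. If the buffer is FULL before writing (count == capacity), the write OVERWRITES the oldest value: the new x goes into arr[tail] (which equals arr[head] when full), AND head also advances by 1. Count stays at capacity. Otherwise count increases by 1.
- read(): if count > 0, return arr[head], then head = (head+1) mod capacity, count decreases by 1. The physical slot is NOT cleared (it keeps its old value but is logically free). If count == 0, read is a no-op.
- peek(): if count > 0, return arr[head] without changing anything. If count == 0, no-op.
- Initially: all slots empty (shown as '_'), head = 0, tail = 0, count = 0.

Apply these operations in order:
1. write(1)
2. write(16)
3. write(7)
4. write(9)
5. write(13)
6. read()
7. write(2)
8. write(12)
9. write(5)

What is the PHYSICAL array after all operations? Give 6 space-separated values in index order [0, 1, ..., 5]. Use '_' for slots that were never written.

After op 1 (write(1)): arr=[1 _ _ _ _ _] head=0 tail=1 count=1
After op 2 (write(16)): arr=[1 16 _ _ _ _] head=0 tail=2 count=2
After op 3 (write(7)): arr=[1 16 7 _ _ _] head=0 tail=3 count=3
After op 4 (write(9)): arr=[1 16 7 9 _ _] head=0 tail=4 count=4
After op 5 (write(13)): arr=[1 16 7 9 13 _] head=0 tail=5 count=5
After op 6 (read()): arr=[1 16 7 9 13 _] head=1 tail=5 count=4
After op 7 (write(2)): arr=[1 16 7 9 13 2] head=1 tail=0 count=5
After op 8 (write(12)): arr=[12 16 7 9 13 2] head=1 tail=1 count=6
After op 9 (write(5)): arr=[12 5 7 9 13 2] head=2 tail=2 count=6

Answer: 12 5 7 9 13 2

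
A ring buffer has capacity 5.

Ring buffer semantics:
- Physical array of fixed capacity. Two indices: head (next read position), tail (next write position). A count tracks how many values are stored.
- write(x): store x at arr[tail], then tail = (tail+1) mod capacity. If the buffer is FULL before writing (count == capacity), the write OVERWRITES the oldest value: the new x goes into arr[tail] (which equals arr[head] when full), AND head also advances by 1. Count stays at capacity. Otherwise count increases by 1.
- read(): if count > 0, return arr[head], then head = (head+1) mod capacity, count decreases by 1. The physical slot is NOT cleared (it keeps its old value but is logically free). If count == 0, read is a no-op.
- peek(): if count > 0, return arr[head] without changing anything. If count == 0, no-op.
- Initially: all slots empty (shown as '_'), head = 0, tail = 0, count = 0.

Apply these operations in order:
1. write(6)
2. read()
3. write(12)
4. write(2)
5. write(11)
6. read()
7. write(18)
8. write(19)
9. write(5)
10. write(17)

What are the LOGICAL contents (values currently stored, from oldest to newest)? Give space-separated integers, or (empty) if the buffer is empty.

Answer: 11 18 19 5 17

Derivation:
After op 1 (write(6)): arr=[6 _ _ _ _] head=0 tail=1 count=1
After op 2 (read()): arr=[6 _ _ _ _] head=1 tail=1 count=0
After op 3 (write(12)): arr=[6 12 _ _ _] head=1 tail=2 count=1
After op 4 (write(2)): arr=[6 12 2 _ _] head=1 tail=3 count=2
After op 5 (write(11)): arr=[6 12 2 11 _] head=1 tail=4 count=3
After op 6 (read()): arr=[6 12 2 11 _] head=2 tail=4 count=2
After op 7 (write(18)): arr=[6 12 2 11 18] head=2 tail=0 count=3
After op 8 (write(19)): arr=[19 12 2 11 18] head=2 tail=1 count=4
After op 9 (write(5)): arr=[19 5 2 11 18] head=2 tail=2 count=5
After op 10 (write(17)): arr=[19 5 17 11 18] head=3 tail=3 count=5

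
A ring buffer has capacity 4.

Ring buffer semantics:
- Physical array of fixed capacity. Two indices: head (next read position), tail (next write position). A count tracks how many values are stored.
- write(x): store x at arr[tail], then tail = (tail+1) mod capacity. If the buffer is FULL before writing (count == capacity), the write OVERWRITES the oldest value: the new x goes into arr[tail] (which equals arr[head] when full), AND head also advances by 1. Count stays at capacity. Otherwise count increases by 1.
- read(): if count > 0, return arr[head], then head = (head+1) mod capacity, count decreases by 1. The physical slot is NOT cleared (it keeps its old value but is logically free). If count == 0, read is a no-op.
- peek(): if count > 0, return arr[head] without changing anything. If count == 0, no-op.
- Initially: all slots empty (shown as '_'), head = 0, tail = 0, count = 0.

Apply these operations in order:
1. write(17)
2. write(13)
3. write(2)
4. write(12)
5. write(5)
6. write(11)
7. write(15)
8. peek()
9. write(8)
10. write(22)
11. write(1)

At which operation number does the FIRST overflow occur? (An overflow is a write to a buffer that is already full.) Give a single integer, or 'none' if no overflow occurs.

Answer: 5

Derivation:
After op 1 (write(17)): arr=[17 _ _ _] head=0 tail=1 count=1
After op 2 (write(13)): arr=[17 13 _ _] head=0 tail=2 count=2
After op 3 (write(2)): arr=[17 13 2 _] head=0 tail=3 count=3
After op 4 (write(12)): arr=[17 13 2 12] head=0 tail=0 count=4
After op 5 (write(5)): arr=[5 13 2 12] head=1 tail=1 count=4
After op 6 (write(11)): arr=[5 11 2 12] head=2 tail=2 count=4
After op 7 (write(15)): arr=[5 11 15 12] head=3 tail=3 count=4
After op 8 (peek()): arr=[5 11 15 12] head=3 tail=3 count=4
After op 9 (write(8)): arr=[5 11 15 8] head=0 tail=0 count=4
After op 10 (write(22)): arr=[22 11 15 8] head=1 tail=1 count=4
After op 11 (write(1)): arr=[22 1 15 8] head=2 tail=2 count=4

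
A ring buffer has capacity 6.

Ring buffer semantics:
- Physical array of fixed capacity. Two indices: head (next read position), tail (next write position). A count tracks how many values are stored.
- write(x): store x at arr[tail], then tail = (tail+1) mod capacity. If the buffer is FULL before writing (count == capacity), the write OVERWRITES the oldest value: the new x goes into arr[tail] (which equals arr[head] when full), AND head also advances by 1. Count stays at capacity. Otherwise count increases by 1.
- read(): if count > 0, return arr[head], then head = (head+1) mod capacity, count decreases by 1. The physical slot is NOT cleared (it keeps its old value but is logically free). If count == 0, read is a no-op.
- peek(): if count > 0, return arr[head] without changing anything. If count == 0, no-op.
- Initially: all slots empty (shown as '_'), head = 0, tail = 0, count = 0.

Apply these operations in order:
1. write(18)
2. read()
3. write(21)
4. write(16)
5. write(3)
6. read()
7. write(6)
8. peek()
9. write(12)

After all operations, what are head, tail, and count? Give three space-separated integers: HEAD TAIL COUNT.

Answer: 2 0 4

Derivation:
After op 1 (write(18)): arr=[18 _ _ _ _ _] head=0 tail=1 count=1
After op 2 (read()): arr=[18 _ _ _ _ _] head=1 tail=1 count=0
After op 3 (write(21)): arr=[18 21 _ _ _ _] head=1 tail=2 count=1
After op 4 (write(16)): arr=[18 21 16 _ _ _] head=1 tail=3 count=2
After op 5 (write(3)): arr=[18 21 16 3 _ _] head=1 tail=4 count=3
After op 6 (read()): arr=[18 21 16 3 _ _] head=2 tail=4 count=2
After op 7 (write(6)): arr=[18 21 16 3 6 _] head=2 tail=5 count=3
After op 8 (peek()): arr=[18 21 16 3 6 _] head=2 tail=5 count=3
After op 9 (write(12)): arr=[18 21 16 3 6 12] head=2 tail=0 count=4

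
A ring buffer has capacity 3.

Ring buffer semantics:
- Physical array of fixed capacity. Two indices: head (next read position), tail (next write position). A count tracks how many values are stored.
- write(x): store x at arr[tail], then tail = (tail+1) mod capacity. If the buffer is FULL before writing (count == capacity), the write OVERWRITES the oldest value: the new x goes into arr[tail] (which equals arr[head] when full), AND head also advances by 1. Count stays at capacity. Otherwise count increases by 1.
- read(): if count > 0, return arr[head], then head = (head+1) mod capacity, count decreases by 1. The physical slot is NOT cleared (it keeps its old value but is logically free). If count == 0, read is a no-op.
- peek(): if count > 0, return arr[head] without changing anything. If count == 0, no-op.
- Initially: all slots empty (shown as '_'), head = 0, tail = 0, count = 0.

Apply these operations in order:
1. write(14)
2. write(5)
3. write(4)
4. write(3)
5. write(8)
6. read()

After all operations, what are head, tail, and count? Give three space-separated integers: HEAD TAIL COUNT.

After op 1 (write(14)): arr=[14 _ _] head=0 tail=1 count=1
After op 2 (write(5)): arr=[14 5 _] head=0 tail=2 count=2
After op 3 (write(4)): arr=[14 5 4] head=0 tail=0 count=3
After op 4 (write(3)): arr=[3 5 4] head=1 tail=1 count=3
After op 5 (write(8)): arr=[3 8 4] head=2 tail=2 count=3
After op 6 (read()): arr=[3 8 4] head=0 tail=2 count=2

Answer: 0 2 2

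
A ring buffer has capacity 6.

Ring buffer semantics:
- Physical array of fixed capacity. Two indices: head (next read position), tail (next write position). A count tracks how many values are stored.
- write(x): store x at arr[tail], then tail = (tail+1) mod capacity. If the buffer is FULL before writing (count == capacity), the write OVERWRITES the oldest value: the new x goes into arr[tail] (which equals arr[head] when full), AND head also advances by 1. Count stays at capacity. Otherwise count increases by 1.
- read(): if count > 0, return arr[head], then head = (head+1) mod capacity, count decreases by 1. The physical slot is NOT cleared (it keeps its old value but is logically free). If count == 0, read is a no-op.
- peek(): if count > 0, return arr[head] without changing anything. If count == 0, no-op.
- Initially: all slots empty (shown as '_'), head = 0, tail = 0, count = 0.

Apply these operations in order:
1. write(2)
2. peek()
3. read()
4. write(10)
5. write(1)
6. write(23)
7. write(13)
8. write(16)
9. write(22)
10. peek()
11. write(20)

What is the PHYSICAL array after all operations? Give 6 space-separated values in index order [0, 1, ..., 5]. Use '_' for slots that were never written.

After op 1 (write(2)): arr=[2 _ _ _ _ _] head=0 tail=1 count=1
After op 2 (peek()): arr=[2 _ _ _ _ _] head=0 tail=1 count=1
After op 3 (read()): arr=[2 _ _ _ _ _] head=1 tail=1 count=0
After op 4 (write(10)): arr=[2 10 _ _ _ _] head=1 tail=2 count=1
After op 5 (write(1)): arr=[2 10 1 _ _ _] head=1 tail=3 count=2
After op 6 (write(23)): arr=[2 10 1 23 _ _] head=1 tail=4 count=3
After op 7 (write(13)): arr=[2 10 1 23 13 _] head=1 tail=5 count=4
After op 8 (write(16)): arr=[2 10 1 23 13 16] head=1 tail=0 count=5
After op 9 (write(22)): arr=[22 10 1 23 13 16] head=1 tail=1 count=6
After op 10 (peek()): arr=[22 10 1 23 13 16] head=1 tail=1 count=6
After op 11 (write(20)): arr=[22 20 1 23 13 16] head=2 tail=2 count=6

Answer: 22 20 1 23 13 16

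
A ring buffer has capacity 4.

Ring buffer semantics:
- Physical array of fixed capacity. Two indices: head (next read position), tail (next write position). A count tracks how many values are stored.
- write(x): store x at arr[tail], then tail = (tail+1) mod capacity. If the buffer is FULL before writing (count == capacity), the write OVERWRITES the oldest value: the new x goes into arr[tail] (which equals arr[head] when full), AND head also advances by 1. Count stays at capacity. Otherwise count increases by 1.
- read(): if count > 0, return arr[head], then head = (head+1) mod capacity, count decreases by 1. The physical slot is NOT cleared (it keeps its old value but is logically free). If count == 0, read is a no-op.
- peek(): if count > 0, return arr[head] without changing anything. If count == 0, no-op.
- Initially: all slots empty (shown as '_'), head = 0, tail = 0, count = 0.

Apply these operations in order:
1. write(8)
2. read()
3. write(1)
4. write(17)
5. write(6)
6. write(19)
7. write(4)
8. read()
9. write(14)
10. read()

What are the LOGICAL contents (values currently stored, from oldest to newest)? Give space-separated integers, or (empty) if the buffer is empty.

Answer: 19 4 14

Derivation:
After op 1 (write(8)): arr=[8 _ _ _] head=0 tail=1 count=1
After op 2 (read()): arr=[8 _ _ _] head=1 tail=1 count=0
After op 3 (write(1)): arr=[8 1 _ _] head=1 tail=2 count=1
After op 4 (write(17)): arr=[8 1 17 _] head=1 tail=3 count=2
After op 5 (write(6)): arr=[8 1 17 6] head=1 tail=0 count=3
After op 6 (write(19)): arr=[19 1 17 6] head=1 tail=1 count=4
After op 7 (write(4)): arr=[19 4 17 6] head=2 tail=2 count=4
After op 8 (read()): arr=[19 4 17 6] head=3 tail=2 count=3
After op 9 (write(14)): arr=[19 4 14 6] head=3 tail=3 count=4
After op 10 (read()): arr=[19 4 14 6] head=0 tail=3 count=3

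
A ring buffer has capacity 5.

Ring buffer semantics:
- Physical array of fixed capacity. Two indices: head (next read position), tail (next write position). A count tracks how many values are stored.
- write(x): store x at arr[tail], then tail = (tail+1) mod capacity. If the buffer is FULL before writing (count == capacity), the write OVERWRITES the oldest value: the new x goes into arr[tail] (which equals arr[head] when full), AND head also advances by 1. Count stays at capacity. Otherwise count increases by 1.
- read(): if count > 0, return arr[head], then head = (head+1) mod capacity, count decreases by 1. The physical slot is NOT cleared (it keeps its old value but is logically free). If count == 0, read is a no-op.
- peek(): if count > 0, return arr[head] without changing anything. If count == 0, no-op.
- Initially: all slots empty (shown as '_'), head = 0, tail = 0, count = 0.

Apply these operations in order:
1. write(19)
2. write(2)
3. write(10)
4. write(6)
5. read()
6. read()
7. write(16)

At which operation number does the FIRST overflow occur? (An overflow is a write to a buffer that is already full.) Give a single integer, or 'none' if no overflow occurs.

Answer: none

Derivation:
After op 1 (write(19)): arr=[19 _ _ _ _] head=0 tail=1 count=1
After op 2 (write(2)): arr=[19 2 _ _ _] head=0 tail=2 count=2
After op 3 (write(10)): arr=[19 2 10 _ _] head=0 tail=3 count=3
After op 4 (write(6)): arr=[19 2 10 6 _] head=0 tail=4 count=4
After op 5 (read()): arr=[19 2 10 6 _] head=1 tail=4 count=3
After op 6 (read()): arr=[19 2 10 6 _] head=2 tail=4 count=2
After op 7 (write(16)): arr=[19 2 10 6 16] head=2 tail=0 count=3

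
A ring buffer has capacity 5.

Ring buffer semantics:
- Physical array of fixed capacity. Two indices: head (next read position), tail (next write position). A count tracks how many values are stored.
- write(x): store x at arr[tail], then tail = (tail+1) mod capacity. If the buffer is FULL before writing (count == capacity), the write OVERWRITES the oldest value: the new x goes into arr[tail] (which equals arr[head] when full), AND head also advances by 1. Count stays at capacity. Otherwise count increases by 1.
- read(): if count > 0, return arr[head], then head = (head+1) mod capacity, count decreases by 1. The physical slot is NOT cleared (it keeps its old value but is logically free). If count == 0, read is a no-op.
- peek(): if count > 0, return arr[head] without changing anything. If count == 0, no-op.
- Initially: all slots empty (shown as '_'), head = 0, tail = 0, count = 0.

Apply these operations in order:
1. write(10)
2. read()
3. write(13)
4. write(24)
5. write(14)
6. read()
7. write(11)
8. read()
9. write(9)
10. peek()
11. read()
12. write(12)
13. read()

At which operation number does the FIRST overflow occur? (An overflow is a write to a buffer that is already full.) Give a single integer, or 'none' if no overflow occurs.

After op 1 (write(10)): arr=[10 _ _ _ _] head=0 tail=1 count=1
After op 2 (read()): arr=[10 _ _ _ _] head=1 tail=1 count=0
After op 3 (write(13)): arr=[10 13 _ _ _] head=1 tail=2 count=1
After op 4 (write(24)): arr=[10 13 24 _ _] head=1 tail=3 count=2
After op 5 (write(14)): arr=[10 13 24 14 _] head=1 tail=4 count=3
After op 6 (read()): arr=[10 13 24 14 _] head=2 tail=4 count=2
After op 7 (write(11)): arr=[10 13 24 14 11] head=2 tail=0 count=3
After op 8 (read()): arr=[10 13 24 14 11] head=3 tail=0 count=2
After op 9 (write(9)): arr=[9 13 24 14 11] head=3 tail=1 count=3
After op 10 (peek()): arr=[9 13 24 14 11] head=3 tail=1 count=3
After op 11 (read()): arr=[9 13 24 14 11] head=4 tail=1 count=2
After op 12 (write(12)): arr=[9 12 24 14 11] head=4 tail=2 count=3
After op 13 (read()): arr=[9 12 24 14 11] head=0 tail=2 count=2

Answer: none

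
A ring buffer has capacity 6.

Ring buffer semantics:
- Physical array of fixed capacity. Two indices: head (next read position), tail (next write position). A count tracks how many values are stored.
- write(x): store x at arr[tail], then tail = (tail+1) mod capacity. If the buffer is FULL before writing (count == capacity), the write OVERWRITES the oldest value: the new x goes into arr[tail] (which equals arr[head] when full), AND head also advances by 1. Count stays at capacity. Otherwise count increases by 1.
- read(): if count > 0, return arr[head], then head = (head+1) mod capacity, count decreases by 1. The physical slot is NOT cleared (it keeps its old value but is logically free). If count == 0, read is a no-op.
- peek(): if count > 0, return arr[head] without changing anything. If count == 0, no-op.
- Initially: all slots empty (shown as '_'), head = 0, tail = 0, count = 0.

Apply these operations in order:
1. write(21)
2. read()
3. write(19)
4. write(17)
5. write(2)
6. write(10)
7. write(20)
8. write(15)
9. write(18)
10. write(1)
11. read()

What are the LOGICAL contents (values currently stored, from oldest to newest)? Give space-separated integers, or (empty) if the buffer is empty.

Answer: 10 20 15 18 1

Derivation:
After op 1 (write(21)): arr=[21 _ _ _ _ _] head=0 tail=1 count=1
After op 2 (read()): arr=[21 _ _ _ _ _] head=1 tail=1 count=0
After op 3 (write(19)): arr=[21 19 _ _ _ _] head=1 tail=2 count=1
After op 4 (write(17)): arr=[21 19 17 _ _ _] head=1 tail=3 count=2
After op 5 (write(2)): arr=[21 19 17 2 _ _] head=1 tail=4 count=3
After op 6 (write(10)): arr=[21 19 17 2 10 _] head=1 tail=5 count=4
After op 7 (write(20)): arr=[21 19 17 2 10 20] head=1 tail=0 count=5
After op 8 (write(15)): arr=[15 19 17 2 10 20] head=1 tail=1 count=6
After op 9 (write(18)): arr=[15 18 17 2 10 20] head=2 tail=2 count=6
After op 10 (write(1)): arr=[15 18 1 2 10 20] head=3 tail=3 count=6
After op 11 (read()): arr=[15 18 1 2 10 20] head=4 tail=3 count=5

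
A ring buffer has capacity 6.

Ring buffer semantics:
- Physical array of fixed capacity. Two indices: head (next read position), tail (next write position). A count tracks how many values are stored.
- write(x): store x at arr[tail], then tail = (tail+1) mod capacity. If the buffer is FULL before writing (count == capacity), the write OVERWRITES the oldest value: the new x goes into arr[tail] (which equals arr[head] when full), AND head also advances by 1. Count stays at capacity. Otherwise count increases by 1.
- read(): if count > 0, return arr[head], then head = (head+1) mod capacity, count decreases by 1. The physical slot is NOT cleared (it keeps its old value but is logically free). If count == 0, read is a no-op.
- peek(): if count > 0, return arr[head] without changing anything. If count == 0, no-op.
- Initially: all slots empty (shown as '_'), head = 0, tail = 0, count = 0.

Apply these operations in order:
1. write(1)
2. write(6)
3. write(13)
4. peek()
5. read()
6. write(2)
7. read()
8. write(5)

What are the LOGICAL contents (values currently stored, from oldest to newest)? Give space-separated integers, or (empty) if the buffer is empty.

After op 1 (write(1)): arr=[1 _ _ _ _ _] head=0 tail=1 count=1
After op 2 (write(6)): arr=[1 6 _ _ _ _] head=0 tail=2 count=2
After op 3 (write(13)): arr=[1 6 13 _ _ _] head=0 tail=3 count=3
After op 4 (peek()): arr=[1 6 13 _ _ _] head=0 tail=3 count=3
After op 5 (read()): arr=[1 6 13 _ _ _] head=1 tail=3 count=2
After op 6 (write(2)): arr=[1 6 13 2 _ _] head=1 tail=4 count=3
After op 7 (read()): arr=[1 6 13 2 _ _] head=2 tail=4 count=2
After op 8 (write(5)): arr=[1 6 13 2 5 _] head=2 tail=5 count=3

Answer: 13 2 5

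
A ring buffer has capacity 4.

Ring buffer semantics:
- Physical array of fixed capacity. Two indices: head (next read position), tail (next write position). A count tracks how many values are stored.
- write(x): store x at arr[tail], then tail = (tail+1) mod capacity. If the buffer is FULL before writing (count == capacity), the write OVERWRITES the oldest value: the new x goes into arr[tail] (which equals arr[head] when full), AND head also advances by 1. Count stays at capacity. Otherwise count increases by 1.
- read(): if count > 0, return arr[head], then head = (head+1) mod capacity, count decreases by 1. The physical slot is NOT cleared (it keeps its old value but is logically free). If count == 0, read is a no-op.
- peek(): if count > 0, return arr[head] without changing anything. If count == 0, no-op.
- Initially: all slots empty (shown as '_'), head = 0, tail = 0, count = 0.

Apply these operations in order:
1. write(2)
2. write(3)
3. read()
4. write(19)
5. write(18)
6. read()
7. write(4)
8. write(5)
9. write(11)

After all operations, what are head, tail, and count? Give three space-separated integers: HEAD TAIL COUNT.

After op 1 (write(2)): arr=[2 _ _ _] head=0 tail=1 count=1
After op 2 (write(3)): arr=[2 3 _ _] head=0 tail=2 count=2
After op 3 (read()): arr=[2 3 _ _] head=1 tail=2 count=1
After op 4 (write(19)): arr=[2 3 19 _] head=1 tail=3 count=2
After op 5 (write(18)): arr=[2 3 19 18] head=1 tail=0 count=3
After op 6 (read()): arr=[2 3 19 18] head=2 tail=0 count=2
After op 7 (write(4)): arr=[4 3 19 18] head=2 tail=1 count=3
After op 8 (write(5)): arr=[4 5 19 18] head=2 tail=2 count=4
After op 9 (write(11)): arr=[4 5 11 18] head=3 tail=3 count=4

Answer: 3 3 4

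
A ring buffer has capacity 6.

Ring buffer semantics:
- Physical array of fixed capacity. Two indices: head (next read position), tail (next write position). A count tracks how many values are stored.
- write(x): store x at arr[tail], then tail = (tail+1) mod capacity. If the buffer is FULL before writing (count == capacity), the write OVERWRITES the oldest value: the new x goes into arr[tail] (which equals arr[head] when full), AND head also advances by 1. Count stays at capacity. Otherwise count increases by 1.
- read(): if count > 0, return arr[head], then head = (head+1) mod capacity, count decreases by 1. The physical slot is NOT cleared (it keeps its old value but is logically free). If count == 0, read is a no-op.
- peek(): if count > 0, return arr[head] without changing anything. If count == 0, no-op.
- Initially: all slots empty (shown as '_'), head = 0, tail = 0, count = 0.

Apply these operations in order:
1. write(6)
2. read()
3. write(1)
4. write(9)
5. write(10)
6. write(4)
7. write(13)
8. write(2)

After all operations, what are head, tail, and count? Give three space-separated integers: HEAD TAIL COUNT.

Answer: 1 1 6

Derivation:
After op 1 (write(6)): arr=[6 _ _ _ _ _] head=0 tail=1 count=1
After op 2 (read()): arr=[6 _ _ _ _ _] head=1 tail=1 count=0
After op 3 (write(1)): arr=[6 1 _ _ _ _] head=1 tail=2 count=1
After op 4 (write(9)): arr=[6 1 9 _ _ _] head=1 tail=3 count=2
After op 5 (write(10)): arr=[6 1 9 10 _ _] head=1 tail=4 count=3
After op 6 (write(4)): arr=[6 1 9 10 4 _] head=1 tail=5 count=4
After op 7 (write(13)): arr=[6 1 9 10 4 13] head=1 tail=0 count=5
After op 8 (write(2)): arr=[2 1 9 10 4 13] head=1 tail=1 count=6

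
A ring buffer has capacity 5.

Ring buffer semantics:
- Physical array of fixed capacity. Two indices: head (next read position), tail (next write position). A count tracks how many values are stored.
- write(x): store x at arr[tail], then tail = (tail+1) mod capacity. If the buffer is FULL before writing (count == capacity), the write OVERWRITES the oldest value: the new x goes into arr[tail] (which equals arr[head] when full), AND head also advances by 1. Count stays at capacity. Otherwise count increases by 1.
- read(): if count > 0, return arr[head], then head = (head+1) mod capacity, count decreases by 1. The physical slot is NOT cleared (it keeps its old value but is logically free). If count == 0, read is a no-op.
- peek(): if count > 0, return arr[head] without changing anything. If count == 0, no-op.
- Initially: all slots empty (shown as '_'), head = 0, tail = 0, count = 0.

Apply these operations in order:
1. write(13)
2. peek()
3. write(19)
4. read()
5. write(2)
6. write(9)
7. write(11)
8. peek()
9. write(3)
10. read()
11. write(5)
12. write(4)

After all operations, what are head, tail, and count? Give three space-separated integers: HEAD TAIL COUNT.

After op 1 (write(13)): arr=[13 _ _ _ _] head=0 tail=1 count=1
After op 2 (peek()): arr=[13 _ _ _ _] head=0 tail=1 count=1
After op 3 (write(19)): arr=[13 19 _ _ _] head=0 tail=2 count=2
After op 4 (read()): arr=[13 19 _ _ _] head=1 tail=2 count=1
After op 5 (write(2)): arr=[13 19 2 _ _] head=1 tail=3 count=2
After op 6 (write(9)): arr=[13 19 2 9 _] head=1 tail=4 count=3
After op 7 (write(11)): arr=[13 19 2 9 11] head=1 tail=0 count=4
After op 8 (peek()): arr=[13 19 2 9 11] head=1 tail=0 count=4
After op 9 (write(3)): arr=[3 19 2 9 11] head=1 tail=1 count=5
After op 10 (read()): arr=[3 19 2 9 11] head=2 tail=1 count=4
After op 11 (write(5)): arr=[3 5 2 9 11] head=2 tail=2 count=5
After op 12 (write(4)): arr=[3 5 4 9 11] head=3 tail=3 count=5

Answer: 3 3 5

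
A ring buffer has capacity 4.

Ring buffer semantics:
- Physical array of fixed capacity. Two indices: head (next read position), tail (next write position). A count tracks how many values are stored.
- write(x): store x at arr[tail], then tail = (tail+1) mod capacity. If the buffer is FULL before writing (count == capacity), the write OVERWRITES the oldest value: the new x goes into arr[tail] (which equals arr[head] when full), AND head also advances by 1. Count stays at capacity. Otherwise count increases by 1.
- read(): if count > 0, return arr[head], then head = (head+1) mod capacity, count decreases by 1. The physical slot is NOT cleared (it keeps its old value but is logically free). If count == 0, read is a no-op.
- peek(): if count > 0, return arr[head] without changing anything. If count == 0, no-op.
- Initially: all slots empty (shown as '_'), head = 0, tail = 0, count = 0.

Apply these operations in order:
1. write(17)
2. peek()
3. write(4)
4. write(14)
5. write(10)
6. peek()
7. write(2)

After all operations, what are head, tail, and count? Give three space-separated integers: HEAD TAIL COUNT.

After op 1 (write(17)): arr=[17 _ _ _] head=0 tail=1 count=1
After op 2 (peek()): arr=[17 _ _ _] head=0 tail=1 count=1
After op 3 (write(4)): arr=[17 4 _ _] head=0 tail=2 count=2
After op 4 (write(14)): arr=[17 4 14 _] head=0 tail=3 count=3
After op 5 (write(10)): arr=[17 4 14 10] head=0 tail=0 count=4
After op 6 (peek()): arr=[17 4 14 10] head=0 tail=0 count=4
After op 7 (write(2)): arr=[2 4 14 10] head=1 tail=1 count=4

Answer: 1 1 4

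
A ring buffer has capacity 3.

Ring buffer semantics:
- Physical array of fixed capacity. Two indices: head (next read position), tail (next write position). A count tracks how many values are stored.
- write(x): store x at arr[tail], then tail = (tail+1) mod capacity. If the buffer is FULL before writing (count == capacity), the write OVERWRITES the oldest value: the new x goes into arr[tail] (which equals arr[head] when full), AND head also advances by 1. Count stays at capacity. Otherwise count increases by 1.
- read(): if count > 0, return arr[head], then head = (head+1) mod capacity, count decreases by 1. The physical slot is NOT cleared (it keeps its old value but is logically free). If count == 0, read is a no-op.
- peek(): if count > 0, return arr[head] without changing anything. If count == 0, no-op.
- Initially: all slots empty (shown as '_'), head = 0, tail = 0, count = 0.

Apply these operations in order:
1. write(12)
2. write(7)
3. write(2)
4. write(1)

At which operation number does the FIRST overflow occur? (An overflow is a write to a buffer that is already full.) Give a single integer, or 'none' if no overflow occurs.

Answer: 4

Derivation:
After op 1 (write(12)): arr=[12 _ _] head=0 tail=1 count=1
After op 2 (write(7)): arr=[12 7 _] head=0 tail=2 count=2
After op 3 (write(2)): arr=[12 7 2] head=0 tail=0 count=3
After op 4 (write(1)): arr=[1 7 2] head=1 tail=1 count=3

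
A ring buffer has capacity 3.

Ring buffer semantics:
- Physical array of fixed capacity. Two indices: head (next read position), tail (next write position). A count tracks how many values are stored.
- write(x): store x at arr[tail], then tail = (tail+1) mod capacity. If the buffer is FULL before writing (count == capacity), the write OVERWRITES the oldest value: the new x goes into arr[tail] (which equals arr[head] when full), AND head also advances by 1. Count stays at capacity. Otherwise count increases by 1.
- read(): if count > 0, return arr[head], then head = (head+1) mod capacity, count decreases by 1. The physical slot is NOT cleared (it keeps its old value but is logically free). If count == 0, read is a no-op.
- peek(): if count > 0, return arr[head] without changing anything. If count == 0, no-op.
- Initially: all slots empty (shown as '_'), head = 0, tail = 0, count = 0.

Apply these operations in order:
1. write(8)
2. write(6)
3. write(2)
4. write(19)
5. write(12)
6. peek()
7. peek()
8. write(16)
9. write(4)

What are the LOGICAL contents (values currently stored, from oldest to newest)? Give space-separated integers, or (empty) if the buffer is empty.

After op 1 (write(8)): arr=[8 _ _] head=0 tail=1 count=1
After op 2 (write(6)): arr=[8 6 _] head=0 tail=2 count=2
After op 3 (write(2)): arr=[8 6 2] head=0 tail=0 count=3
After op 4 (write(19)): arr=[19 6 2] head=1 tail=1 count=3
After op 5 (write(12)): arr=[19 12 2] head=2 tail=2 count=3
After op 6 (peek()): arr=[19 12 2] head=2 tail=2 count=3
After op 7 (peek()): arr=[19 12 2] head=2 tail=2 count=3
After op 8 (write(16)): arr=[19 12 16] head=0 tail=0 count=3
After op 9 (write(4)): arr=[4 12 16] head=1 tail=1 count=3

Answer: 12 16 4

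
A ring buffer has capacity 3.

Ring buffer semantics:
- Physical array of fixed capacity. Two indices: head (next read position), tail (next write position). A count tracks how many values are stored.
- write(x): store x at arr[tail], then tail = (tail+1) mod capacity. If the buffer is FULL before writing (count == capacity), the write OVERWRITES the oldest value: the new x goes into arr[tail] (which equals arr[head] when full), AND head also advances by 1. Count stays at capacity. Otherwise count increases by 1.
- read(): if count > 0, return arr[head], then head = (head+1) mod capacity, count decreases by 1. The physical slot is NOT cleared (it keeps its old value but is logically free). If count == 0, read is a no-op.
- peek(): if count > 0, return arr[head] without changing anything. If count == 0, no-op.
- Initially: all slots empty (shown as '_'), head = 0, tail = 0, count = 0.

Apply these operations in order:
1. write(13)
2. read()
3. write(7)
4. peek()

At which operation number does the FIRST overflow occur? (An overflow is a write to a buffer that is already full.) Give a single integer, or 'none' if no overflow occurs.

Answer: none

Derivation:
After op 1 (write(13)): arr=[13 _ _] head=0 tail=1 count=1
After op 2 (read()): arr=[13 _ _] head=1 tail=1 count=0
After op 3 (write(7)): arr=[13 7 _] head=1 tail=2 count=1
After op 4 (peek()): arr=[13 7 _] head=1 tail=2 count=1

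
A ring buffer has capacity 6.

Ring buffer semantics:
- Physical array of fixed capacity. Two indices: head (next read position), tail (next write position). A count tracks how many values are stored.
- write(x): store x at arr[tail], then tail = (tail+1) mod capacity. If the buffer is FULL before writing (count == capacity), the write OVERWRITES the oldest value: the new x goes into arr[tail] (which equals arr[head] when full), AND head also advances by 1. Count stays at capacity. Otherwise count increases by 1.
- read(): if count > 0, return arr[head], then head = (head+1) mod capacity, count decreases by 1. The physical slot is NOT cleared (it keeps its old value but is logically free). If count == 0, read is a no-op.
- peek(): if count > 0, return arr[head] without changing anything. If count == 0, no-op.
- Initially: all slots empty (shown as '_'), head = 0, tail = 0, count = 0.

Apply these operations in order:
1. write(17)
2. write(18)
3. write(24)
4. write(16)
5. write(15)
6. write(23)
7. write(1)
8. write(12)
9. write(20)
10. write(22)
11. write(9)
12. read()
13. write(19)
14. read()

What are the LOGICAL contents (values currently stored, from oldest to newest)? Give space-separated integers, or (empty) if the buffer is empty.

Answer: 12 20 22 9 19

Derivation:
After op 1 (write(17)): arr=[17 _ _ _ _ _] head=0 tail=1 count=1
After op 2 (write(18)): arr=[17 18 _ _ _ _] head=0 tail=2 count=2
After op 3 (write(24)): arr=[17 18 24 _ _ _] head=0 tail=3 count=3
After op 4 (write(16)): arr=[17 18 24 16 _ _] head=0 tail=4 count=4
After op 5 (write(15)): arr=[17 18 24 16 15 _] head=0 tail=5 count=5
After op 6 (write(23)): arr=[17 18 24 16 15 23] head=0 tail=0 count=6
After op 7 (write(1)): arr=[1 18 24 16 15 23] head=1 tail=1 count=6
After op 8 (write(12)): arr=[1 12 24 16 15 23] head=2 tail=2 count=6
After op 9 (write(20)): arr=[1 12 20 16 15 23] head=3 tail=3 count=6
After op 10 (write(22)): arr=[1 12 20 22 15 23] head=4 tail=4 count=6
After op 11 (write(9)): arr=[1 12 20 22 9 23] head=5 tail=5 count=6
After op 12 (read()): arr=[1 12 20 22 9 23] head=0 tail=5 count=5
After op 13 (write(19)): arr=[1 12 20 22 9 19] head=0 tail=0 count=6
After op 14 (read()): arr=[1 12 20 22 9 19] head=1 tail=0 count=5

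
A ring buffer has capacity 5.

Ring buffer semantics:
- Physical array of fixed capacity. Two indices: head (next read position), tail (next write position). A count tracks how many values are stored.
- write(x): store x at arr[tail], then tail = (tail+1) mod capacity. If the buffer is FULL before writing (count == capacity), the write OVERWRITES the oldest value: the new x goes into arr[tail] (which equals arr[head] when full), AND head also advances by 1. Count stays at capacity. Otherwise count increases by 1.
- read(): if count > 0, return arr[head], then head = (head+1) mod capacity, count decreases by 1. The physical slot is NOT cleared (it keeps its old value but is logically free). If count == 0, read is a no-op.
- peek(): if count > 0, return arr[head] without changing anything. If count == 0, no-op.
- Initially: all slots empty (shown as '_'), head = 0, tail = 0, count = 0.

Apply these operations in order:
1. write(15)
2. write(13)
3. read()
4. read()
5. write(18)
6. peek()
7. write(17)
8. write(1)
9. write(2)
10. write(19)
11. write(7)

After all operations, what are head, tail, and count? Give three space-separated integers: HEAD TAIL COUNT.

Answer: 3 3 5

Derivation:
After op 1 (write(15)): arr=[15 _ _ _ _] head=0 tail=1 count=1
After op 2 (write(13)): arr=[15 13 _ _ _] head=0 tail=2 count=2
After op 3 (read()): arr=[15 13 _ _ _] head=1 tail=2 count=1
After op 4 (read()): arr=[15 13 _ _ _] head=2 tail=2 count=0
After op 5 (write(18)): arr=[15 13 18 _ _] head=2 tail=3 count=1
After op 6 (peek()): arr=[15 13 18 _ _] head=2 tail=3 count=1
After op 7 (write(17)): arr=[15 13 18 17 _] head=2 tail=4 count=2
After op 8 (write(1)): arr=[15 13 18 17 1] head=2 tail=0 count=3
After op 9 (write(2)): arr=[2 13 18 17 1] head=2 tail=1 count=4
After op 10 (write(19)): arr=[2 19 18 17 1] head=2 tail=2 count=5
After op 11 (write(7)): arr=[2 19 7 17 1] head=3 tail=3 count=5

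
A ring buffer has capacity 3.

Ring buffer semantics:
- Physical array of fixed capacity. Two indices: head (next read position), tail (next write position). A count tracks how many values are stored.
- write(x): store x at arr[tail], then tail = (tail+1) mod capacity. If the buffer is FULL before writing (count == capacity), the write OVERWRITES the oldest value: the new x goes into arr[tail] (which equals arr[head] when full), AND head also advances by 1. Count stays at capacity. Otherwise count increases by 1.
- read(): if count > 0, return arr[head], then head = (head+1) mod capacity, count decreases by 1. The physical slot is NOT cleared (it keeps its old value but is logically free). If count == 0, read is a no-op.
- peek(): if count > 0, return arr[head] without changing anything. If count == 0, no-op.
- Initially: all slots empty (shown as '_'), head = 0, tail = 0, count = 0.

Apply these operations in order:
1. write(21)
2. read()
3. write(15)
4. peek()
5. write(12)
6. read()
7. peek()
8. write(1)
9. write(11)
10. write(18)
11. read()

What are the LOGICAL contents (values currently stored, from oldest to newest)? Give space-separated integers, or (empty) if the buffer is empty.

Answer: 11 18

Derivation:
After op 1 (write(21)): arr=[21 _ _] head=0 tail=1 count=1
After op 2 (read()): arr=[21 _ _] head=1 tail=1 count=0
After op 3 (write(15)): arr=[21 15 _] head=1 tail=2 count=1
After op 4 (peek()): arr=[21 15 _] head=1 tail=2 count=1
After op 5 (write(12)): arr=[21 15 12] head=1 tail=0 count=2
After op 6 (read()): arr=[21 15 12] head=2 tail=0 count=1
After op 7 (peek()): arr=[21 15 12] head=2 tail=0 count=1
After op 8 (write(1)): arr=[1 15 12] head=2 tail=1 count=2
After op 9 (write(11)): arr=[1 11 12] head=2 tail=2 count=3
After op 10 (write(18)): arr=[1 11 18] head=0 tail=0 count=3
After op 11 (read()): arr=[1 11 18] head=1 tail=0 count=2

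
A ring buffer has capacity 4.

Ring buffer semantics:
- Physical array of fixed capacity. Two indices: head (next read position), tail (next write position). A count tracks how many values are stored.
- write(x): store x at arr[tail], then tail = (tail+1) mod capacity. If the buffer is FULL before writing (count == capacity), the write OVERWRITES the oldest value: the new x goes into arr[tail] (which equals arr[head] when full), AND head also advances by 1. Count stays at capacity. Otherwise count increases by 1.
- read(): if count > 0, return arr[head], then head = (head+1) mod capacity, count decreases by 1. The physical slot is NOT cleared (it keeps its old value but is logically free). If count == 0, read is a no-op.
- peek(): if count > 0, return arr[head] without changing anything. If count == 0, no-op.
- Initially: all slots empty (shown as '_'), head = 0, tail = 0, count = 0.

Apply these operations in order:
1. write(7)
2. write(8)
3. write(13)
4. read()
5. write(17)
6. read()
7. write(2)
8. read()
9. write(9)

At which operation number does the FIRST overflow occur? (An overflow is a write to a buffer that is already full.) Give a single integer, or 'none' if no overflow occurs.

After op 1 (write(7)): arr=[7 _ _ _] head=0 tail=1 count=1
After op 2 (write(8)): arr=[7 8 _ _] head=0 tail=2 count=2
After op 3 (write(13)): arr=[7 8 13 _] head=0 tail=3 count=3
After op 4 (read()): arr=[7 8 13 _] head=1 tail=3 count=2
After op 5 (write(17)): arr=[7 8 13 17] head=1 tail=0 count=3
After op 6 (read()): arr=[7 8 13 17] head=2 tail=0 count=2
After op 7 (write(2)): arr=[2 8 13 17] head=2 tail=1 count=3
After op 8 (read()): arr=[2 8 13 17] head=3 tail=1 count=2
After op 9 (write(9)): arr=[2 9 13 17] head=3 tail=2 count=3

Answer: none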